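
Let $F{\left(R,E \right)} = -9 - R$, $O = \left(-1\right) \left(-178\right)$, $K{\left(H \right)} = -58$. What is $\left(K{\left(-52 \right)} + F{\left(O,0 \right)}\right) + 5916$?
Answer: $5671$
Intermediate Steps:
$O = 178$
$\left(K{\left(-52 \right)} + F{\left(O,0 \right)}\right) + 5916 = \left(-58 - 187\right) + 5916 = -245 + 5916 = 5671$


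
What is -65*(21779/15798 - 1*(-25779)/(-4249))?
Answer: 20456648615/67125702 ≈ 304.75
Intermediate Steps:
-65*(21779/15798 - 1*(-25779)/(-4249)) = -65*(21779*(1/15798) + 25779*(-1/4249)) = -65*(21779/15798 - 25779/4249) = -65*(-314717671/67125702) = 20456648615/67125702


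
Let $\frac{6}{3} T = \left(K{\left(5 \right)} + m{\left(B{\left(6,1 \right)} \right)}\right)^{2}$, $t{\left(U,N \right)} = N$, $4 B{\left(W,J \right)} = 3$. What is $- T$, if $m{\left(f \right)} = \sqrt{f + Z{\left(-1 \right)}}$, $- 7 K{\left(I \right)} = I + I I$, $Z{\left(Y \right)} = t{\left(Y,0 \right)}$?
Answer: $- \frac{3747}{392} + \frac{15 \sqrt{3}}{7} \approx -5.8471$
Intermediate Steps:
$B{\left(W,J \right)} = \frac{3}{4}$ ($B{\left(W,J \right)} = \frac{1}{4} \cdot 3 = \frac{3}{4}$)
$Z{\left(Y \right)} = 0$
$K{\left(I \right)} = - \frac{I}{7} - \frac{I^{2}}{7}$ ($K{\left(I \right)} = - \frac{I + I I}{7} = - \frac{I + I^{2}}{7} = - \frac{I}{7} - \frac{I^{2}}{7}$)
$m{\left(f \right)} = \sqrt{f}$ ($m{\left(f \right)} = \sqrt{f + 0} = \sqrt{f}$)
$T = \frac{\left(- \frac{30}{7} + \frac{\sqrt{3}}{2}\right)^{2}}{2}$ ($T = \frac{\left(\left(- \frac{1}{7}\right) 5 \left(1 + 5\right) + \sqrt{\frac{3}{4}}\right)^{2}}{2} = \frac{\left(\left(- \frac{1}{7}\right) 5 \cdot 6 + \frac{\sqrt{3}}{2}\right)^{2}}{2} = \frac{\left(- \frac{30}{7} + \frac{\sqrt{3}}{2}\right)^{2}}{2} \approx 5.8471$)
$- T = - (\frac{3747}{392} - \frac{15 \sqrt{3}}{7}) = - \frac{3747}{392} + \frac{15 \sqrt{3}}{7}$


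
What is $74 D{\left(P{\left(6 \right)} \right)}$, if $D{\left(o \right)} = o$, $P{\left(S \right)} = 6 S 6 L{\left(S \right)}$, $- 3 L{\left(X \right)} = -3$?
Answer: $15984$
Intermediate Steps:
$L{\left(X \right)} = 1$ ($L{\left(X \right)} = \left(- \frac{1}{3}\right) \left(-3\right) = 1$)
$P{\left(S \right)} = 36 S$ ($P{\left(S \right)} = 6 S 6 \cdot 1 = 36 S 1 = 36 S$)
$74 D{\left(P{\left(6 \right)} \right)} = 74 \cdot 36 \cdot 6 = 74 \cdot 216 = 15984$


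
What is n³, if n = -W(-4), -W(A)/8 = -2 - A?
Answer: 4096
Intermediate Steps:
W(A) = 16 + 8*A (W(A) = -8*(-2 - A) = 16 + 8*A)
n = 16 (n = -(16 + 8*(-4)) = -(16 - 32) = -1*(-16) = 16)
n³ = 16³ = 4096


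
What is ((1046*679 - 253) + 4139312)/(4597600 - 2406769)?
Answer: 1616431/730277 ≈ 2.2134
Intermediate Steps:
((1046*679 - 253) + 4139312)/(4597600 - 2406769) = ((710234 - 253) + 4139312)/2190831 = (709981 + 4139312)*(1/2190831) = 4849293*(1/2190831) = 1616431/730277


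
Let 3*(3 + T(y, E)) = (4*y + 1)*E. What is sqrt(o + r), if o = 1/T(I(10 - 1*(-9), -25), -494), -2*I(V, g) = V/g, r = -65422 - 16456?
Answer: I*sqrt(110365078863)/1161 ≈ 286.14*I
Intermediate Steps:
r = -81878
I(V, g) = -V/(2*g)
T(y, E) = -3 + E*(1 + 4*y)/3 (T(y, E) = -3 + ((4*y + 1)*E)/3 = -3 + ((1 + 4*y)*E)/3 = -3 + (E*(1 + 4*y))/3 = -3 + E*(1 + 4*y)/3)
o = -25/10449 (o = 1/(-3 + (1/3)*(-494) + (4/3)*(-494)*(-1/2*(10 - 1*(-9))/(-25))) = 1/(-3 - 494/3 + (4/3)*(-494)*(-1/2*(10 + 9)*(-1/25))) = 1/(-3 - 494/3 + (4/3)*(-494)*(-1/2*19*(-1/25))) = 1/(-3 - 494/3 + (4/3)*(-494)*(19/50)) = 1/(-3 - 494/3 - 18772/75) = 1/(-10449/25) = -25/10449 ≈ -0.0023926)
sqrt(o + r) = sqrt(-25/10449 - 81878) = sqrt(-855543247/10449) = I*sqrt(110365078863)/1161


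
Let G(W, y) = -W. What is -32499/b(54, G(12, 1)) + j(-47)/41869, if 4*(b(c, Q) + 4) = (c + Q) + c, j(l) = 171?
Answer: -1360697211/837380 ≈ -1624.9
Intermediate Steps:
b(c, Q) = -4 + c/2 + Q/4 (b(c, Q) = -4 + ((c + Q) + c)/4 = -4 + ((Q + c) + c)/4 = -4 + (Q + 2*c)/4 = -4 + (c/2 + Q/4) = -4 + c/2 + Q/4)
-32499/b(54, G(12, 1)) + j(-47)/41869 = -32499/(-4 + (1/2)*54 + (-1*12)/4) + 171/41869 = -32499/(-4 + 27 + (1/4)*(-12)) + 171*(1/41869) = -32499/(-4 + 27 - 3) + 171/41869 = -32499/20 + 171/41869 = -1360697211/837380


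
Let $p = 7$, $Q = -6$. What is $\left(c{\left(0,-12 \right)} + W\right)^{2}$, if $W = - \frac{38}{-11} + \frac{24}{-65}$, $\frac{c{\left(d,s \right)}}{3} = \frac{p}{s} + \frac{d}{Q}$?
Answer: $\frac{14584761}{8179600} \approx 1.7831$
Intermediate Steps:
$c{\left(d,s \right)} = \frac{21}{s} - \frac{d}{2}$ ($c{\left(d,s \right)} = 3 \left(\frac{7}{s} + \frac{d}{-6}\right) = 3 \left(\frac{7}{s} + d \left(- \frac{1}{6}\right)\right) = 3 \left(\frac{7}{s} - \frac{d}{6}\right) = \frac{21}{s} - \frac{d}{2}$)
$W = \frac{2206}{715}$ ($W = \left(-38\right) \left(- \frac{1}{11}\right) + 24 \left(- \frac{1}{65}\right) = \frac{38}{11} - \frac{24}{65} = \frac{2206}{715} \approx 3.0853$)
$\left(c{\left(0,-12 \right)} + W\right)^{2} = \left(\left(\frac{21}{-12} - 0\right) + \frac{2206}{715}\right)^{2} = \left(\left(21 \left(- \frac{1}{12}\right) + 0\right) + \frac{2206}{715}\right)^{2} = \left(\left(- \frac{7}{4} + 0\right) + \frac{2206}{715}\right)^{2} = \left(- \frac{7}{4} + \frac{2206}{715}\right)^{2} = \left(\frac{3819}{2860}\right)^{2} = \frac{14584761}{8179600}$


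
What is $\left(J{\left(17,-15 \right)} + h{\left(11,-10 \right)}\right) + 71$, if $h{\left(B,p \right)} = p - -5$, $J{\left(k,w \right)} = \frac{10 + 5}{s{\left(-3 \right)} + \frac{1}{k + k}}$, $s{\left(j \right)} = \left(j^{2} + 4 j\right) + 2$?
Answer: $\frac{556}{11} \approx 50.545$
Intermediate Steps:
$s{\left(j \right)} = 2 + j^{2} + 4 j$
$J{\left(k,w \right)} = \frac{15}{-1 + \frac{1}{2 k}}$ ($J{\left(k,w \right)} = \frac{10 + 5}{\left(2 + \left(-3\right)^{2} + 4 \left(-3\right)\right) + \frac{1}{k + k}} = \frac{15}{\left(2 + 9 - 12\right) + \frac{1}{2 k}} = \frac{15}{-1 + \frac{1}{2 k}}$)
$h{\left(B,p \right)} = 5 + p$ ($h{\left(B,p \right)} = p + 5 = 5 + p$)
$\left(J{\left(17,-15 \right)} + h{\left(11,-10 \right)}\right) + 71 = \left(\left(-30\right) 17 \frac{1}{-1 + 2 \cdot 17} + \left(5 - 10\right)\right) + 71 = \left(\left(-30\right) 17 \frac{1}{-1 + 34} - 5\right) + 71 = \left(\left(-30\right) 17 \cdot \frac{1}{33} - 5\right) + 71 = \left(- \frac{170}{11} - 5\right) + 71 = - \frac{225}{11} + 71 = \frac{556}{11}$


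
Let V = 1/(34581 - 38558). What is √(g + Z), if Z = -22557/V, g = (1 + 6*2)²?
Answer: √89709358 ≈ 9471.5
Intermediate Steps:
g = 169 (g = (1 + 12)² = 13² = 169)
V = -1/3977 (V = 1/(-3977) = -1/3977 ≈ -0.00025145)
Z = 89709189 (Z = -22557/(-1/3977) = -22557*(-3977) = 89709189)
√(g + Z) = √(169 + 89709189) = √89709358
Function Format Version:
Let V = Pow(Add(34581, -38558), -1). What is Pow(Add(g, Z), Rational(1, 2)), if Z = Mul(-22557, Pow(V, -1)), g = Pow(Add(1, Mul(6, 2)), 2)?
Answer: Pow(89709358, Rational(1, 2)) ≈ 9471.5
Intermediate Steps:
g = 169 (g = Pow(Add(1, 12), 2) = Pow(13, 2) = 169)
V = Rational(-1, 3977) (V = Pow(-3977, -1) = Rational(-1, 3977) ≈ -0.00025145)
Z = 89709189 (Z = Mul(-22557, Pow(Rational(-1, 3977), -1)) = Mul(-22557, -3977) = 89709189)
Pow(Add(g, Z), Rational(1, 2)) = Pow(Add(169, 89709189), Rational(1, 2)) = Pow(89709358, Rational(1, 2))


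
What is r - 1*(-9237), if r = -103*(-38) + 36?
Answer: 13187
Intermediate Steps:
r = 3950 (r = 3914 + 36 = 3950)
r - 1*(-9237) = 3950 - 1*(-9237) = 3950 + 9237 = 13187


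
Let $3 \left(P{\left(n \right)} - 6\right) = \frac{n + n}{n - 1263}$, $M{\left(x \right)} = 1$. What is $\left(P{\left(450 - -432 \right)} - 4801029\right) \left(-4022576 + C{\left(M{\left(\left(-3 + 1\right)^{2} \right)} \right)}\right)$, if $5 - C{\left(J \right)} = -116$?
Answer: $\frac{2452611957777235}{127} \approx 1.9312 \cdot 10^{13}$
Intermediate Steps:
$C{\left(J \right)} = 121$ ($C{\left(J \right)} = 5 - -116 = 5 + 116 = 121$)
$P{\left(n \right)} = 6 + \frac{2 n}{3 \left(-1263 + n\right)}$ ($P{\left(n \right)} = 6 + \frac{\left(n + n\right) \frac{1}{n - 1263}}{3} = 6 + \frac{2 n \frac{1}{-1263 + n}}{3} = 6 + \frac{2 n}{3 \left(-1263 + n\right)}$)
$\left(P{\left(450 - -432 \right)} - 4801029\right) \left(-4022576 + C{\left(M{\left(\left(-3 + 1\right)^{2} \right)} \right)}\right) = \left(\frac{2 \left(-11367 + 10 \left(450 - -432\right)\right)}{3 \left(-1263 + \left(450 - -432\right)\right)} - 4801029\right) \left(-4022576 + 121\right) = \left(\frac{2 \left(-11367 + 10 \left(450 + 432\right)\right)}{3 \left(-1263 + \left(450 + 432\right)\right)} - 4801029\right) \left(-4022455\right) = \left(\frac{2 \left(-11367 + 10 \cdot 882\right)}{3 \left(-1263 + 882\right)} - 4801029\right) \left(-4022455\right) = \left(\frac{2 \left(-11367 + 8820\right)}{3 \left(-381\right)} - 4801029\right) \left(-4022455\right) = \left(\frac{2}{3} \left(- \frac{1}{381}\right) \left(-2547\right) - 4801029\right) \left(-4022455\right) = \left(\frac{566}{127} - 4801029\right) \left(-4022455\right) = \left(- \frac{609730117}{127}\right) \left(-4022455\right) = \frac{2452611957777235}{127}$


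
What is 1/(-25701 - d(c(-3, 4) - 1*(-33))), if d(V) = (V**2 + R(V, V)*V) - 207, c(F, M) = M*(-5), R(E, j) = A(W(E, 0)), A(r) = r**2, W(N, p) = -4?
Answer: -1/25871 ≈ -3.8653e-5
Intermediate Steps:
R(E, j) = 16 (R(E, j) = (-4)**2 = 16)
c(F, M) = -5*M
d(V) = -207 + V**2 + 16*V (d(V) = (V**2 + 16*V) - 207 = -207 + V**2 + 16*V)
1/(-25701 - d(c(-3, 4) - 1*(-33))) = 1/(-25701 - (-207 + (-5*4 - 1*(-33))**2 + 16*(-5*4 - 1*(-33)))) = 1/(-25701 - (-207 + (-20 + 33)**2 + 16*(-20 + 33))) = 1/(-25701 - (-207 + 13**2 + 16*13)) = 1/(-25701 - (-207 + 169 + 208)) = 1/(-25701 - 1*170) = 1/(-25701 - 170) = 1/(-25871) = -1/25871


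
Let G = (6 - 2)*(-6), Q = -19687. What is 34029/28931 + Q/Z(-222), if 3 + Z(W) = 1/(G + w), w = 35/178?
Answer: 2413683797270/372891659 ≈ 6472.9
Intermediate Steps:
G = -24 (G = 4*(-6) = -24)
w = 35/178 (w = 35*(1/178) = 35/178 ≈ 0.19663)
Z(W) = -12889/4237 (Z(W) = -3 + 1/(-24 + 35/178) = -3 + 1/(-4237/178) = -3 - 178/4237 = -12889/4237)
34029/28931 + Q/Z(-222) = 34029/28931 - 19687/(-12889/4237) = 34029*(1/28931) - 19687*(-4237/12889) = 34029/28931 + 83413819/12889 = 2413683797270/372891659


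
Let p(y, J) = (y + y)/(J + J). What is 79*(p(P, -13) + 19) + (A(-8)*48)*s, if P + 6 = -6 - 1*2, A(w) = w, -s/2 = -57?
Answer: -548469/13 ≈ -42190.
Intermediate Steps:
s = 114 (s = -2*(-57) = 114)
P = -14 (P = -6 + (-6 - 1*2) = -6 + (-6 - 2) = -6 - 8 = -14)
p(y, J) = y/J (p(y, J) = (2*y)/((2*J)) = (2*y)*(1/(2*J)) = y/J)
79*(p(P, -13) + 19) + (A(-8)*48)*s = 79*(-14/(-13) + 19) - 8*48*114 = 79*(-14*(-1/13) + 19) - 384*114 = 79*(14/13 + 19) - 43776 = 79*(261/13) - 43776 = 20619/13 - 43776 = -548469/13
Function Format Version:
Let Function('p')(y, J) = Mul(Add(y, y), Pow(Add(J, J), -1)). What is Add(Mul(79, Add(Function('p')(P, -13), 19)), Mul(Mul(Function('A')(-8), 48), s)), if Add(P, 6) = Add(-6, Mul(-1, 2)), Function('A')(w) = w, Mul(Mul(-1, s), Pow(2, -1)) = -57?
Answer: Rational(-548469, 13) ≈ -42190.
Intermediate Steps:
s = 114 (s = Mul(-2, -57) = 114)
P = -14 (P = Add(-6, Add(-6, Mul(-1, 2))) = Add(-6, Add(-6, -2)) = Add(-6, -8) = -14)
Function('p')(y, J) = Mul(y, Pow(J, -1)) (Function('p')(y, J) = Mul(Mul(2, y), Pow(Mul(2, J), -1)) = Mul(Mul(2, y), Mul(Rational(1, 2), Pow(J, -1))) = Mul(y, Pow(J, -1)))
Add(Mul(79, Add(Function('p')(P, -13), 19)), Mul(Mul(Function('A')(-8), 48), s)) = Add(Mul(79, Add(Mul(-14, Pow(-13, -1)), 19)), Mul(Mul(-8, 48), 114)) = Add(Mul(79, Add(Mul(-14, Rational(-1, 13)), 19)), Mul(-384, 114)) = Add(Mul(79, Add(Rational(14, 13), 19)), -43776) = Add(Mul(79, Rational(261, 13)), -43776) = Add(Rational(20619, 13), -43776) = Rational(-548469, 13)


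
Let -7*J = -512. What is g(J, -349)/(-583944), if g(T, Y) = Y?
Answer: 349/583944 ≈ 0.00059766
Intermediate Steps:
J = 512/7 (J = -⅐*(-512) = 512/7 ≈ 73.143)
g(J, -349)/(-583944) = -349/(-583944) = -349*(-1/583944) = 349/583944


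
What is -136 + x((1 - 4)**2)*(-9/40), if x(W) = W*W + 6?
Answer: -6223/40 ≈ -155.57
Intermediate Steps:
x(W) = 6 + W**2 (x(W) = W**2 + 6 = 6 + W**2)
-136 + x((1 - 4)**2)*(-9/40) = -136 + (6 + ((1 - 4)**2)**2)*(-9/40) = -136 + (6 + ((-3)**2)**2)*(-9*1/40) = -136 + (6 + 9**2)*(-9/40) = -136 + (6 + 81)*(-9/40) = -136 + 87*(-9/40) = -136 - 783/40 = -6223/40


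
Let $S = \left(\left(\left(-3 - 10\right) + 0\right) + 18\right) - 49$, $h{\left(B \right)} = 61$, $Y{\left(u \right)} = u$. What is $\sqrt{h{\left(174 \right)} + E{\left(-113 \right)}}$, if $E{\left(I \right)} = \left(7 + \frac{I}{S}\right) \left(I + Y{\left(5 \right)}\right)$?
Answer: $\frac{2 i \sqrt{29414}}{11} \approx 31.183 i$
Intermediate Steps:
$S = -44$ ($S = \left(\left(\left(-3 - 10\right) + 0\right) + 18\right) - 49 = \left(\left(-13 + 0\right) + 18\right) - 49 = \left(-13 + 18\right) - 49 = 5 - 49 = -44$)
$E{\left(I \right)} = \left(5 + I\right) \left(7 - \frac{I}{44}\right)$ ($E{\left(I \right)} = \left(7 + \frac{I}{-44}\right) \left(I + 5\right) = \left(7 + I \left(- \frac{1}{44}\right)\right) \left(5 + I\right) = \left(7 - \frac{I}{44}\right) \left(5 + I\right) = \left(5 + I\right) \left(7 - \frac{I}{44}\right)$)
$\sqrt{h{\left(174 \right)} + E{\left(-113 \right)}} = \sqrt{61 + \left(35 - \frac{\left(-113\right)^{2}}{44} + \frac{303}{44} \left(-113\right)\right)} = \sqrt{61 - \frac{11367}{11}} = \sqrt{- \frac{10696}{11}} = \frac{2 i \sqrt{29414}}{11}$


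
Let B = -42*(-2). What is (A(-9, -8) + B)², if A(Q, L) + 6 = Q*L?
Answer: 22500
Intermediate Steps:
B = 84
A(Q, L) = -6 + L*Q (A(Q, L) = -6 + Q*L = -6 + L*Q)
(A(-9, -8) + B)² = ((-6 - 8*(-9)) + 84)² = ((-6 + 72) + 84)² = (66 + 84)² = 150² = 22500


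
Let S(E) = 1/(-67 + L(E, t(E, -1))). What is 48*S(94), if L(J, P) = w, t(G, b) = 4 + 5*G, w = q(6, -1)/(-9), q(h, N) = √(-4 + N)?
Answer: -130248/181807 + 216*I*√5/181807 ≈ -0.71641 + 0.0026566*I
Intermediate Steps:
w = -I*√5/9 (w = √(-4 - 1)/(-9) = √(-5)*(-⅑) = (I*√5)*(-⅑) = -I*√5/9 ≈ -0.24845*I)
L(J, P) = -I*√5/9
S(E) = 1/(-67 - I*√5/9)
48*S(94) = 48*(-5427/363614 + 9*I*√5/363614) = -130248/181807 + 216*I*√5/181807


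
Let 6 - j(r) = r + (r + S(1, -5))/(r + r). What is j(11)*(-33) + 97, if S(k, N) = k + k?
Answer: 563/2 ≈ 281.50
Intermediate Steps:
S(k, N) = 2*k
j(r) = 6 - r - (2 + r)/(2*r) (j(r) = 6 - (r + (r + 2*1)/(r + r)) = 6 - (r + (r + 2)/((2*r))) = 6 - (r + (2 + r)*(1/(2*r))) = 6 - (r + (2 + r)/(2*r)) = 6 + (-r - (2 + r)/(2*r)) = 6 - r - (2 + r)/(2*r))
j(11)*(-33) + 97 = (11/2 - 1*11 - 1/11)*(-33) + 97 = (11/2 - 11 - 1*1/11)*(-33) + 97 = (11/2 - 11 - 1/11)*(-33) + 97 = -123/22*(-33) + 97 = 369/2 + 97 = 563/2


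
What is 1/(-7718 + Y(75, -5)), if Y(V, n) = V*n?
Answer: -1/8093 ≈ -0.00012356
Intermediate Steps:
1/(-7718 + Y(75, -5)) = 1/(-7718 + 75*(-5)) = 1/(-7718 - 375) = 1/(-8093) = -1/8093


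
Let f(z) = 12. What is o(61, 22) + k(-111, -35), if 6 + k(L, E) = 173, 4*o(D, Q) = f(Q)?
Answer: 170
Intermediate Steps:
o(D, Q) = 3 (o(D, Q) = (¼)*12 = 3)
k(L, E) = 167 (k(L, E) = -6 + 173 = 167)
o(61, 22) + k(-111, -35) = 3 + 167 = 170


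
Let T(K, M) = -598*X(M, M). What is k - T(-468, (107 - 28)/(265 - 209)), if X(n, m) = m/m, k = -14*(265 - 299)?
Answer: 1074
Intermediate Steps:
k = 476 (k = -14*(-34) = 476)
X(n, m) = 1
T(K, M) = -598 (T(K, M) = -598*1 = -598)
k - T(-468, (107 - 28)/(265 - 209)) = 476 - 1*(-598) = 476 + 598 = 1074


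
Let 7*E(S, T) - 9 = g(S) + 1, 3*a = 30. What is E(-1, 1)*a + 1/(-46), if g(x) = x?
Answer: 4133/322 ≈ 12.835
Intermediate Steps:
a = 10 (a = (1/3)*30 = 10)
E(S, T) = 10/7 + S/7 (E(S, T) = 9/7 + (S + 1)/7 = 9/7 + (1 + S)/7 = 9/7 + (1/7 + S/7) = 10/7 + S/7)
E(-1, 1)*a + 1/(-46) = (10/7 + (1/7)*(-1))*10 + 1/(-46) = (10/7 - 1/7)*10 - 1/46 = (9/7)*10 - 1/46 = 90/7 - 1/46 = 4133/322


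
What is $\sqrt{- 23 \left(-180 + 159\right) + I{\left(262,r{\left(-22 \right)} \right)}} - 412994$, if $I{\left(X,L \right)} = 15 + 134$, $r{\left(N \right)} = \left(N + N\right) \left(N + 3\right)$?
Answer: $-412994 + 2 \sqrt{158} \approx -4.1297 \cdot 10^{5}$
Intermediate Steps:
$r{\left(N \right)} = 2 N \left(3 + N\right)$
$I{\left(X,L \right)} = 149$
$\sqrt{- 23 \left(-180 + 159\right) + I{\left(262,r{\left(-22 \right)} \right)}} - 412994 = \sqrt{- 23 \left(-180 + 159\right) + 149} - 412994 = \sqrt{\left(-23\right) \left(-21\right) + 149} - 412994 = \sqrt{483 + 149} - 412994 = \sqrt{632} - 412994 = 2 \sqrt{158} - 412994 = -412994 + 2 \sqrt{158}$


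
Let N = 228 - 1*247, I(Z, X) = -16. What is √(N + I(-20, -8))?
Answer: I*√35 ≈ 5.9161*I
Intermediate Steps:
N = -19 (N = 228 - 247 = -19)
√(N + I(-20, -8)) = √(-19 - 16) = √(-35) = I*√35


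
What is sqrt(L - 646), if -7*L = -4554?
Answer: 4*sqrt(14)/7 ≈ 2.1381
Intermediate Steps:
L = 4554/7 (L = -1/7*(-4554) = 4554/7 ≈ 650.57)
sqrt(L - 646) = sqrt(4554/7 - 646) = sqrt(32/7) = 4*sqrt(14)/7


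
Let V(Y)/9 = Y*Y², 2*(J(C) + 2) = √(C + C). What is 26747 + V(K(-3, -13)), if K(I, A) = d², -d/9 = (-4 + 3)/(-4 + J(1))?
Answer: 3443596915412915/128100283921 + 7472910765600*√2/128100283921 ≈ 26965.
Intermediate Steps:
J(C) = -2 + √2*√C/2 (J(C) = -2 + √(C + C)/2 = -2 + √(2*C)/2 = -2 + (√2*√C)/2 = -2 + √2*√C/2)
d = 9/(-6 + √2/2) (d = -9*(-4 + 3)/(-4 + (-2 + √2*√1/2)) = -(-9)/(-4 + (-2 + (½)*√2*1)) = -(-9)/(-4 + (-2 + √2/2)) = -(-9)/(-6 + √2/2) = 9/(-6 + √2/2) ≈ -1.7004)
K(I, A) = (-108/71 - 9*√2/71)²
V(Y) = 9*Y³ (V(Y) = 9*(Y*Y²) = 9*Y³)
26747 + V(K(-3, -13)) = 26747 + 9*(324/(12 - √2)²)³ = 26747 + 9*(34012224/(12 - √2)⁶) = 26747 + 306110016/(12 - √2)⁶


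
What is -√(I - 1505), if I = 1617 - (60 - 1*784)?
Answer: -2*√209 ≈ -28.914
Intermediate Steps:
I = 2341 (I = 1617 - (60 - 784) = 1617 - 1*(-724) = 1617 + 724 = 2341)
-√(I - 1505) = -√(2341 - 1505) = -√836 = -2*√209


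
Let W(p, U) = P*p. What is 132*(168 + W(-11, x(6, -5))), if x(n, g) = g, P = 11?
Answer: 6204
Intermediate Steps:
W(p, U) = 11*p
132*(168 + W(-11, x(6, -5))) = 132*(168 + 11*(-11)) = 132*(168 - 121) = 132*47 = 6204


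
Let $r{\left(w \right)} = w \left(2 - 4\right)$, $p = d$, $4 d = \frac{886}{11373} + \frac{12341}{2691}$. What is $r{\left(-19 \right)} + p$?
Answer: $\frac{1598219785}{40806324} \approx 39.166$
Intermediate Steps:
$d = \frac{47579473}{40806324}$ ($d = \frac{\frac{886}{11373} + \frac{12341}{2691}}{4} = \frac{1}{4} \cdot \frac{47579473}{10201581} = \frac{47579473}{40806324} \approx 1.166$)
$p = \frac{47579473}{40806324} \approx 1.166$
$r{\left(w \right)} = - 2 w$ ($r{\left(w \right)} = w \left(-2\right) = - 2 w$)
$r{\left(-19 \right)} + p = \left(-2\right) \left(-19\right) + \frac{47579473}{40806324} = 38 + \frac{47579473}{40806324} = \frac{1598219785}{40806324}$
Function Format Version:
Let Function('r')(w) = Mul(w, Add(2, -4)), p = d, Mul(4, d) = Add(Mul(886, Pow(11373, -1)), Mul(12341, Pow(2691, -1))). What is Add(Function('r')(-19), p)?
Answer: Rational(1598219785, 40806324) ≈ 39.166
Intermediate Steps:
d = Rational(47579473, 40806324) (d = Mul(Rational(1, 4), Add(Mul(886, Pow(11373, -1)), Mul(12341, Pow(2691, -1)))) = Mul(Rational(1, 4), Add(Mul(886, Rational(1, 11373)), Mul(12341, Rational(1, 2691)))) = Mul(Rational(1, 4), Add(Rational(886, 11373), Rational(12341, 2691))) = Mul(Rational(1, 4), Rational(47579473, 10201581)) = Rational(47579473, 40806324) ≈ 1.1660)
p = Rational(47579473, 40806324) ≈ 1.1660
Function('r')(w) = Mul(-2, w) (Function('r')(w) = Mul(w, -2) = Mul(-2, w))
Add(Function('r')(-19), p) = Add(Mul(-2, -19), Rational(47579473, 40806324)) = Add(38, Rational(47579473, 40806324)) = Rational(1598219785, 40806324)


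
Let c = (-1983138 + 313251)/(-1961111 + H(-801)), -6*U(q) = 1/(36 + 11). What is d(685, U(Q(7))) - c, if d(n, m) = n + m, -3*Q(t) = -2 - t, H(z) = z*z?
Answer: 63604379764/93025455 ≈ 683.73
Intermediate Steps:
H(z) = z**2
Q(t) = 2/3 + t/3 (Q(t) = -(-2 - t)/3 = 2/3 + t/3)
U(q) = -1/282 (U(q) = -1/(6*(36 + 11)) = -1/6/47 = -1/6*1/47 = -1/282)
d(n, m) = m + n
c = 1669887/1319510 (c = (-1983138 + 313251)/(-1961111 + (-801)**2) = -1669887/(-1961111 + 641601) = -1669887/(-1319510) = -1669887*(-1/1319510) = 1669887/1319510 ≈ 1.2655)
d(685, U(Q(7))) - c = (-1/282 + 685) - 1*1669887/1319510 = 193169/282 - 1669887/1319510 = 63604379764/93025455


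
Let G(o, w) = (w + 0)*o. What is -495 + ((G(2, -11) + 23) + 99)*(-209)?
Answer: -21395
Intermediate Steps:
G(o, w) = o*w (G(o, w) = w*o = o*w)
-495 + ((G(2, -11) + 23) + 99)*(-209) = -495 + ((2*(-11) + 23) + 99)*(-209) = -495 + ((-22 + 23) + 99)*(-209) = -495 + (1 + 99)*(-209) = -495 + 100*(-209) = -495 - 20900 = -21395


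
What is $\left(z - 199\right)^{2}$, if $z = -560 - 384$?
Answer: $1306449$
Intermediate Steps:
$z = -944$ ($z = -560 - 384 = -944$)
$\left(z - 199\right)^{2} = \left(-944 - 199\right)^{2} = \left(-1143\right)^{2} = 1306449$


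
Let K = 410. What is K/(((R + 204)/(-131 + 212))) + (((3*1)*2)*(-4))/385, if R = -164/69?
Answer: 440944881/2678060 ≈ 164.65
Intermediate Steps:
R = -164/69 (R = -164*1/69 = -164/69 ≈ -2.3768)
K/(((R + 204)/(-131 + 212))) + (((3*1)*2)*(-4))/385 = 410/(((-164/69 + 204)/(-131 + 212))) + (((3*1)*2)*(-4))/385 = 410/(((13912/69)/81)) + ((3*2)*(-4))*(1/385) = 410/(((13912/69)*(1/81))) + (6*(-4))*(1/385) = 410/(13912/5589) - 24*1/385 = 410*(5589/13912) - 24/385 = 1145745/6956 - 24/385 = 440944881/2678060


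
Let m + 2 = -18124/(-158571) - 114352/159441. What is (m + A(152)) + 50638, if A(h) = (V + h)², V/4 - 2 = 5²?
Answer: 996437432711696/8427572937 ≈ 1.1824e+5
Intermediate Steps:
m = -21936213310/8427572937 (m = -2 + (-18124/(-158571) - 114352/159441) = -2 + (-18124*(-1/158571) - 114352*1/159441) = -2 + (18124/158571 - 114352/159441) = -2 - 5081067436/8427572937 = -21936213310/8427572937 ≈ -2.6029)
V = 108 (V = 8 + 4*5² = 8 + 4*25 = 8 + 100 = 108)
A(h) = (108 + h)²
(m + A(152)) + 50638 = (-21936213310/8427572937 + (108 + 152)²) + 50638 = (-21936213310/8427572937 + 260²) + 50638 = (-21936213310/8427572937 + 67600) + 50638 = 569681994327890/8427572937 + 50638 = 996437432711696/8427572937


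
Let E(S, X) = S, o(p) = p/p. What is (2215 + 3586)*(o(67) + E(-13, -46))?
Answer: -69612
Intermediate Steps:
o(p) = 1
(2215 + 3586)*(o(67) + E(-13, -46)) = (2215 + 3586)*(1 - 13) = 5801*(-12) = -69612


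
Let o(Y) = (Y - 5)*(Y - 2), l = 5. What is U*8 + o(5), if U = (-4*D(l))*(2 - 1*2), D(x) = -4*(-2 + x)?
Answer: 0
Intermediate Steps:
o(Y) = (-5 + Y)*(-2 + Y)
D(x) = 8 - 4*x
U = 0 (U = (-4*(8 - 4*5))*(2 - 1*2) = (-4*(8 - 20))*(2 - 2) = -4*(-12)*0 = 48*0 = 0)
U*8 + o(5) = 0*8 + (10 + 5² - 7*5) = 0 + (10 + 25 - 35) = 0 + 0 = 0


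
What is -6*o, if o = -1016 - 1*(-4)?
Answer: 6072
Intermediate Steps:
o = -1012 (o = -1016 + 4 = -1012)
-6*o = -6*(-1012) = 6072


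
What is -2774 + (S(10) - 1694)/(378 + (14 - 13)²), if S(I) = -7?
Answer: -1053047/379 ≈ -2778.5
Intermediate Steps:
-2774 + (S(10) - 1694)/(378 + (14 - 13)²) = -2774 + (-7 - 1694)/(378 + (14 - 13)²) = -2774 - 1701/(378 + 1²) = -2774 - 1701/(378 + 1) = -2774 - 1701/379 = -1053047/379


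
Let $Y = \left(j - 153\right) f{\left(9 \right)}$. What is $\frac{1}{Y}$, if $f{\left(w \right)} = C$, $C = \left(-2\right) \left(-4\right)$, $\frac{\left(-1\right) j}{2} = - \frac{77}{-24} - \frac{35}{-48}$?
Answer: $- \frac{1}{1287} \approx -0.000777$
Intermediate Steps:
$j = - \frac{63}{8}$ ($j = - 2 \left(- \frac{77}{-24} - \frac{35}{-48}\right) = - 2 \left(\left(-77\right) \left(- \frac{1}{24}\right) - - \frac{35}{48}\right) = - 2 \left(\frac{77}{24} + \frac{35}{48}\right) = \left(-2\right) \frac{63}{16} = - \frac{63}{8} \approx -7.875$)
$C = 8$
$f{\left(w \right)} = 8$
$Y = -1287$ ($Y = \left(- \frac{63}{8} - 153\right) 8 = \left(- \frac{1287}{8}\right) 8 = -1287$)
$\frac{1}{Y} = \frac{1}{-1287} = - \frac{1}{1287}$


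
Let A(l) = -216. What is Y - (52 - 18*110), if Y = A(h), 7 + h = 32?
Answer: 1712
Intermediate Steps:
h = 25 (h = -7 + 32 = 25)
Y = -216
Y - (52 - 18*110) = -216 - (52 - 18*110) = -216 - (52 - 1980) = -216 - 1*(-1928) = -216 + 1928 = 1712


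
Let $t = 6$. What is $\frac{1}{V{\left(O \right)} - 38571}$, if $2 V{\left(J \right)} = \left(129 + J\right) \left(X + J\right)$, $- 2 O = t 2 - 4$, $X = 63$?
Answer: $- \frac{2}{69767} \approx -2.8667 \cdot 10^{-5}$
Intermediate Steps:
$O = -4$ ($O = - \frac{6 \cdot 2 - 4}{2} = - \frac{12 - 4}{2} = \left(- \frac{1}{2}\right) 8 = -4$)
$V{\left(J \right)} = \frac{\left(63 + J\right) \left(129 + J\right)}{2}$ ($V{\left(J \right)} = \frac{\left(129 + J\right) \left(63 + J\right)}{2} = \frac{\left(63 + J\right) \left(129 + J\right)}{2}$)
$\frac{1}{V{\left(O \right)} - 38571} = \frac{1}{\left(\frac{8127}{2} + \frac{\left(-4\right)^{2}}{2} + 96 \left(-4\right)\right) - 38571} = \frac{1}{\left(\frac{8127}{2} + \frac{1}{2} \cdot 16 - 384\right) - 38571} = \frac{1}{\left(\frac{8127}{2} + 8 - 384\right) - 38571} = \frac{1}{\frac{7375}{2} - 38571} = \frac{1}{- \frac{69767}{2}} = - \frac{2}{69767}$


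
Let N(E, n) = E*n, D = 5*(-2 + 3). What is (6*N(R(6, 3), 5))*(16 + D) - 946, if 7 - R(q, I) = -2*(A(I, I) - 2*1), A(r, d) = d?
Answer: 4724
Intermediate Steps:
R(q, I) = 3 + 2*I (R(q, I) = 7 - (-2)*(I - 2*1) = 7 - (-2)*(I - 2) = 7 - (-2)*(-2 + I) = 7 - (4 - 2*I) = 7 + (-4 + 2*I) = 3 + 2*I)
D = 5 (D = 5*1 = 5)
(6*N(R(6, 3), 5))*(16 + D) - 946 = (6*((3 + 2*3)*5))*(16 + 5) - 946 = (6*((3 + 6)*5))*21 - 946 = (6*(9*5))*21 - 946 = (6*45)*21 - 946 = 270*21 - 946 = 5670 - 946 = 4724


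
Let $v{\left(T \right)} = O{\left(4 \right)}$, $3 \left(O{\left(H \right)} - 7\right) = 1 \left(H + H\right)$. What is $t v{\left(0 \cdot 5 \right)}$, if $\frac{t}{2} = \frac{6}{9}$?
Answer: $\frac{116}{9} \approx 12.889$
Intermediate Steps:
$O{\left(H \right)} = 7 + \frac{2 H}{3}$ ($O{\left(H \right)} = 7 + \frac{1 \left(H + H\right)}{3} = 7 + \frac{1 \cdot 2 H}{3} = 7 + \frac{2 H}{3}$)
$v{\left(T \right)} = \frac{29}{3}$ ($v{\left(T \right)} = 7 + \frac{2}{3} \cdot 4 = 7 + \frac{8}{3} = \frac{29}{3}$)
$t = \frac{4}{3}$ ($t = 2 \cdot \frac{6}{9} = 2 \cdot 6 \cdot \frac{1}{9} = 2 \cdot \frac{2}{3} = \frac{4}{3} \approx 1.3333$)
$t v{\left(0 \cdot 5 \right)} = \frac{4}{3} \cdot \frac{29}{3} = \frac{116}{9}$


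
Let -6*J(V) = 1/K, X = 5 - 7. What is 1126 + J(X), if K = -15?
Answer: 101341/90 ≈ 1126.0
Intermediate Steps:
X = -2
J(V) = 1/90 (J(V) = -⅙/(-15) = -⅙*(-1/15) = 1/90)
1126 + J(X) = 1126 + 1/90 = 101341/90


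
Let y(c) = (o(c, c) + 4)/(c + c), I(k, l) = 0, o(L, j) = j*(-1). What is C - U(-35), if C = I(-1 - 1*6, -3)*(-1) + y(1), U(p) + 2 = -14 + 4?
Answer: 27/2 ≈ 13.500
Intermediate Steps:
o(L, j) = -j
U(p) = -12 (U(p) = -2 + (-14 + 4) = -2 - 10 = -12)
y(c) = (4 - c)/(2*c) (y(c) = (-c + 4)/(c + c) = (4 - c)/((2*c)) = (4 - c)*(1/(2*c)) = (4 - c)/(2*c))
C = 3/2 (C = 0*(-1) + (½)*(4 - 1*1)/1 = 0 + (½)*1*(4 - 1) = 0 + (½)*1*3 = 0 + 3/2 = 3/2 ≈ 1.5000)
C - U(-35) = 3/2 - 1*(-12) = 3/2 + 12 = 27/2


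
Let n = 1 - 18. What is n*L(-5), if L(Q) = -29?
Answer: 493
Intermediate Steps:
n = -17
n*L(-5) = -17*(-29) = 493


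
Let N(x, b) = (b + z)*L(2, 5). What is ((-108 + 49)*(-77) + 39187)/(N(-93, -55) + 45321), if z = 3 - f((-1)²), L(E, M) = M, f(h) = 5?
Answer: 21865/22518 ≈ 0.97100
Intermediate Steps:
z = -2 (z = 3 - 1*5 = 3 - 5 = -2)
N(x, b) = -10 + 5*b (N(x, b) = (b - 2)*5 = (-2 + b)*5 = -10 + 5*b)
((-108 + 49)*(-77) + 39187)/(N(-93, -55) + 45321) = ((-108 + 49)*(-77) + 39187)/((-10 + 5*(-55)) + 45321) = (-59*(-77) + 39187)/((-10 - 275) + 45321) = (4543 + 39187)/(-285 + 45321) = 43730/45036 = 43730*(1/45036) = 21865/22518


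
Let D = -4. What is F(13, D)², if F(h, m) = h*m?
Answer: 2704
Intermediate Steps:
F(13, D)² = (13*(-4))² = (-52)² = 2704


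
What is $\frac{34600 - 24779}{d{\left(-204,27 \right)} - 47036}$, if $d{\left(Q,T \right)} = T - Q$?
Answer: $- \frac{427}{2035} \approx -0.20983$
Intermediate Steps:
$\frac{34600 - 24779}{d{\left(-204,27 \right)} - 47036} = \frac{34600 - 24779}{\left(27 - -204\right) - 47036} = \frac{9821}{\left(27 + 204\right) - 47036} = \frac{9821}{231 - 47036} = \frac{9821}{-46805} = 9821 \left(- \frac{1}{46805}\right) = - \frac{427}{2035}$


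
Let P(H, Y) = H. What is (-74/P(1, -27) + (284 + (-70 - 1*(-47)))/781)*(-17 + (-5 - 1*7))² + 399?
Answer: -48073634/781 ≈ -61554.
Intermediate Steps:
(-74/P(1, -27) + (284 + (-70 - 1*(-47)))/781)*(-17 + (-5 - 1*7))² + 399 = (-74/1 + (284 + (-70 - 1*(-47)))/781)*(-17 + (-5 - 1*7))² + 399 = (-74*1 + (284 + (-70 + 47))*(1/781))*(-17 + (-5 - 7))² + 399 = (-74 + (284 - 23)*(1/781))*(-17 - 12)² + 399 = (-74 + 261*(1/781))*(-29)² + 399 = (-74 + 261/781)*841 + 399 = -57533/781*841 + 399 = -48385253/781 + 399 = -48073634/781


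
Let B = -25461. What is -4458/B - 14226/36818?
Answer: -805177/3810663 ≈ -0.21130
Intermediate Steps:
-4458/B - 14226/36818 = -4458/(-25461) - 14226/36818 = -4458*(-1/25461) - 14226*1/36818 = 1486/8487 - 7113/18409 = -805177/3810663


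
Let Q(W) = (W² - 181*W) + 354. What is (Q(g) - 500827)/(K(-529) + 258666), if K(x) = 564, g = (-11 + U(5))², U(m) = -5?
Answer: -481273/259230 ≈ -1.8565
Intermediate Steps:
g = 256 (g = (-11 - 5)² = (-16)² = 256)
Q(W) = 354 + W² - 181*W
(Q(g) - 500827)/(K(-529) + 258666) = ((354 + 256² - 181*256) - 500827)/(564 + 258666) = ((354 + 65536 - 46336) - 500827)/259230 = (19554 - 500827)*(1/259230) = -481273*1/259230 = -481273/259230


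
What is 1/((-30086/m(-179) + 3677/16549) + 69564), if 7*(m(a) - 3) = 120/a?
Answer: 60221811/3565423243865 ≈ 1.6890e-5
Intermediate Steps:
m(a) = 3 + 120/(7*a) (m(a) = 3 + (120/a)/7 = 3 + 120/(7*a))
1/((-30086/m(-179) + 3677/16549) + 69564) = 1/((-30086/(3 + (120/7)/(-179)) + 3677/16549) + 69564) = 1/((-30086/(3 + (120/7)*(-1/179)) + 3677*(1/16549)) + 69564) = 1/((-30086/(3 - 120/1253) + 3677/16549) + 69564) = 1/((-30086/3639/1253 + 3677/16549) + 69564) = 1/((-30086*1253/3639 + 3677/16549) + 69564) = 1/((-37697758/3639 + 3677/16549) + 69564) = 1/(-623846816539/60221811 + 69564) = 1/(3565423243865/60221811) = 60221811/3565423243865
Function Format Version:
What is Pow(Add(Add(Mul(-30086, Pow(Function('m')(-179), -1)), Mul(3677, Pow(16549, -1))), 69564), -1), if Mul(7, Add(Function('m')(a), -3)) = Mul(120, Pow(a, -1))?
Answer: Rational(60221811, 3565423243865) ≈ 1.6890e-5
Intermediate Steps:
Function('m')(a) = Add(3, Mul(Rational(120, 7), Pow(a, -1))) (Function('m')(a) = Add(3, Mul(Rational(1, 7), Mul(120, Pow(a, -1)))) = Add(3, Mul(Rational(120, 7), Pow(a, -1))))
Pow(Add(Add(Mul(-30086, Pow(Function('m')(-179), -1)), Mul(3677, Pow(16549, -1))), 69564), -1) = Pow(Add(Add(Mul(-30086, Pow(Add(3, Mul(Rational(120, 7), Pow(-179, -1))), -1)), Mul(3677, Pow(16549, -1))), 69564), -1) = Pow(Add(Add(Mul(-30086, Pow(Add(3, Mul(Rational(120, 7), Rational(-1, 179))), -1)), Mul(3677, Rational(1, 16549))), 69564), -1) = Pow(Add(Add(Mul(-30086, Pow(Add(3, Rational(-120, 1253)), -1)), Rational(3677, 16549)), 69564), -1) = Pow(Add(Add(Mul(-30086, Pow(Rational(3639, 1253), -1)), Rational(3677, 16549)), 69564), -1) = Pow(Add(Add(Mul(-30086, Rational(1253, 3639)), Rational(3677, 16549)), 69564), -1) = Pow(Add(Add(Rational(-37697758, 3639), Rational(3677, 16549)), 69564), -1) = Pow(Add(Rational(-623846816539, 60221811), 69564), -1) = Pow(Rational(3565423243865, 60221811), -1) = Rational(60221811, 3565423243865)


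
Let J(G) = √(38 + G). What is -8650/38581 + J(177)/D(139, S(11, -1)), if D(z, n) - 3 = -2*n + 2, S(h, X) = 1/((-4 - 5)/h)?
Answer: -8650/38581 + 9*√215/67 ≈ 1.7454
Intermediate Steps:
S(h, X) = -h/9 (S(h, X) = 1/(-9/h) = -h/9)
D(z, n) = 5 - 2*n (D(z, n) = 3 + (-2*n + 2) = 3 + (2 - 2*n) = 5 - 2*n)
-8650/38581 + J(177)/D(139, S(11, -1)) = -8650/38581 + √(38 + 177)/(5 - (-2)*11/9) = -8650*1/38581 + √215/(5 - 2*(-11/9)) = -8650/38581 + √215/(5 + 22/9) = -8650/38581 + √215/(67/9) = -8650/38581 + √215*(9/67) = -8650/38581 + 9*√215/67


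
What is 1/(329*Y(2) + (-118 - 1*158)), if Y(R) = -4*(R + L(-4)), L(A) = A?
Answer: 1/2356 ≈ 0.00042445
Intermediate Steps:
Y(R) = 16 - 4*R (Y(R) = -4*(R - 4) = -4*(-4 + R) = 16 - 4*R)
1/(329*Y(2) + (-118 - 1*158)) = 1/(329*(16 - 4*2) + (-118 - 1*158)) = 1/(329*(16 - 8) + (-118 - 158)) = 1/(329*8 - 276) = 1/(2632 - 276) = 1/2356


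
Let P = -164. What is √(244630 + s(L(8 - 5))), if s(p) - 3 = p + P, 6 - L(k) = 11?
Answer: 4*√15279 ≈ 494.43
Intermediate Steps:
L(k) = -5 (L(k) = 6 - 1*11 = 6 - 11 = -5)
s(p) = -161 + p (s(p) = 3 + (p - 164) = 3 + (-164 + p) = -161 + p)
√(244630 + s(L(8 - 5))) = √(244630 + (-161 - 5)) = √(244630 - 166) = √244464 = 4*√15279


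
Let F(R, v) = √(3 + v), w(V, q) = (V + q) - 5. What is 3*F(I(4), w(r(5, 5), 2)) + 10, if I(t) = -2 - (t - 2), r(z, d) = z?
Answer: 10 + 3*√5 ≈ 16.708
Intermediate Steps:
I(t) = -t (I(t) = -2 - (-2 + t) = -2 + (2 - t) = -t)
w(V, q) = -5 + V + q
3*F(I(4), w(r(5, 5), 2)) + 10 = 3*√(3 + (-5 + 5 + 2)) + 10 = 3*√(3 + 2) + 10 = 3*√5 + 10 = 10 + 3*√5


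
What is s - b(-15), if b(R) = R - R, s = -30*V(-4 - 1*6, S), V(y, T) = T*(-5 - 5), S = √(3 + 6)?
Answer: 900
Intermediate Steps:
S = 3 (S = √9 = 3)
V(y, T) = -10*T (V(y, T) = T*(-10) = -10*T)
s = 900 (s = -(-300)*3 = -30*(-30) = 900)
b(R) = 0
s - b(-15) = 900 - 1*0 = 900 + 0 = 900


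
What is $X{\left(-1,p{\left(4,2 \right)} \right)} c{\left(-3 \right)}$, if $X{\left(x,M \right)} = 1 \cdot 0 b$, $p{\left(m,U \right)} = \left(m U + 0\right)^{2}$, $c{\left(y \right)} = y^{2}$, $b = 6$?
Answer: $0$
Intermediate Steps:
$p{\left(m,U \right)} = U^{2} m^{2}$ ($p{\left(m,U \right)} = \left(U m + 0\right)^{2} = \left(U m\right)^{2} = U^{2} m^{2}$)
$X{\left(x,M \right)} = 0$ ($X{\left(x,M \right)} = 1 \cdot 0 \cdot 6 = 0 \cdot 6 = 0$)
$X{\left(-1,p{\left(4,2 \right)} \right)} c{\left(-3 \right)} = 0 \left(-3\right)^{2} = 0 \cdot 9 = 0$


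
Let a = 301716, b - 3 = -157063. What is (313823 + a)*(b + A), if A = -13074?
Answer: -104724112226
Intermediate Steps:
b = -157060 (b = 3 - 157063 = -157060)
(313823 + a)*(b + A) = (313823 + 301716)*(-157060 - 13074) = 615539*(-170134) = -104724112226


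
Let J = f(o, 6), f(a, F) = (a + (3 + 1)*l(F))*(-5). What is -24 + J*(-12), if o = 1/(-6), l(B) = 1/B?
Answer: 6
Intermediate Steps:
o = -⅙ ≈ -0.16667
f(a, F) = -20/F - 5*a (f(a, F) = (a + (3 + 1)/F)*(-5) = (a + 4/F)*(-5) = -20/F - 5*a)
J = -5/2 (J = -20/6 - 5*(-⅙) = -20*⅙ + ⅚ = -10/3 + ⅚ = -5/2 ≈ -2.5000)
-24 + J*(-12) = -24 - 5/2*(-12) = -24 + 30 = 6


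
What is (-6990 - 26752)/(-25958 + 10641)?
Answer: 33742/15317 ≈ 2.2029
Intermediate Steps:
(-6990 - 26752)/(-25958 + 10641) = -33742/(-15317) = -33742*(-1/15317) = 33742/15317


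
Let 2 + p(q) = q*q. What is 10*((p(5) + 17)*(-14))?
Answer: -5600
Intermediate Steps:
p(q) = -2 + q**2 (p(q) = -2 + q*q = -2 + q**2)
10*((p(5) + 17)*(-14)) = 10*(((-2 + 5**2) + 17)*(-14)) = 10*(((-2 + 25) + 17)*(-14)) = 10*((23 + 17)*(-14)) = 10*(40*(-14)) = 10*(-560) = -5600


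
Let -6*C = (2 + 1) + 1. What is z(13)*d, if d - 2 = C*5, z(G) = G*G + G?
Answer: -728/3 ≈ -242.67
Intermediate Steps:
z(G) = G + G² (z(G) = G² + G = G + G²)
C = -⅔ (C = -((2 + 1) + 1)/6 = -(3 + 1)/6 = -⅙*4 = -⅔ ≈ -0.66667)
d = -4/3 (d = 2 - ⅔*5 = 2 - 10/3 = -4/3 ≈ -1.3333)
z(13)*d = (13*(1 + 13))*(-4/3) = (13*14)*(-4/3) = 182*(-4/3) = -728/3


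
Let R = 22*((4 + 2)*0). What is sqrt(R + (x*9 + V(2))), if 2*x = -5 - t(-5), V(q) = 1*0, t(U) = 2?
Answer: 3*I*sqrt(14)/2 ≈ 5.6125*I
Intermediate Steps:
V(q) = 0
x = -7/2 (x = (-5 - 1*2)/2 = (-5 - 2)/2 = (1/2)*(-7) = -7/2 ≈ -3.5000)
R = 0 (R = 22*(6*0) = 22*0 = 0)
sqrt(R + (x*9 + V(2))) = sqrt(0 + (-7/2*9 + 0)) = sqrt(0 + (-63/2 + 0)) = sqrt(0 - 63/2) = sqrt(-63/2) = 3*I*sqrt(14)/2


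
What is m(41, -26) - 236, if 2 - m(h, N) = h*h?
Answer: -1915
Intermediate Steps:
m(h, N) = 2 - h² (m(h, N) = 2 - h*h = 2 - h²)
m(41, -26) - 236 = (2 - 1*41²) - 236 = (2 - 1*1681) - 236 = (2 - 1681) - 236 = -1679 - 236 = -1915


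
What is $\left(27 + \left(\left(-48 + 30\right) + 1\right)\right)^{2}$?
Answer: $100$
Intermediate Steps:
$\left(27 + \left(\left(-48 + 30\right) + 1\right)\right)^{2} = \left(27 + \left(-18 + 1\right)\right)^{2} = \left(27 - 17\right)^{2} = 10^{2} = 100$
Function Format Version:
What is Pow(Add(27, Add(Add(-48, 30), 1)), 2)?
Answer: 100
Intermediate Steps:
Pow(Add(27, Add(Add(-48, 30), 1)), 2) = Pow(Add(27, Add(-18, 1)), 2) = Pow(Add(27, -17), 2) = Pow(10, 2) = 100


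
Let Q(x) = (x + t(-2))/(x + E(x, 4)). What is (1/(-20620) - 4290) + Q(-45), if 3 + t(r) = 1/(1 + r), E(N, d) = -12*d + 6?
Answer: -7694992307/1793940 ≈ -4289.4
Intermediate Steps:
E(N, d) = 6 - 12*d
t(r) = -3 + 1/(1 + r)
Q(x) = (-4 + x)/(-42 + x) (Q(x) = (x + (-2 - 3*(-2))/(1 - 2))/(x + (6 - 12*4)) = (x + (-2 + 6)/(-1))/(x + (6 - 48)) = (x - 1*4)/(x - 42) = (x - 4)/(-42 + x) = (-4 + x)/(-42 + x))
(1/(-20620) - 4290) + Q(-45) = (1/(-20620) - 4290) + (-4 - 45)/(-42 - 45) = (-1/20620 - 4290) - 49/(-87) = -88459801/20620 - 1/87*(-49) = -88459801/20620 + 49/87 = -7694992307/1793940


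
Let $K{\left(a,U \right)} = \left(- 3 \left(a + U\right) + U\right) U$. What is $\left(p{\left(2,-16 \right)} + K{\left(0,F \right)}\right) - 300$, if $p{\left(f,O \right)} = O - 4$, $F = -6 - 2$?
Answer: $-448$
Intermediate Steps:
$F = -8$ ($F = -6 - 2 = -8$)
$p{\left(f,O \right)} = -4 + O$ ($p{\left(f,O \right)} = O - 4 = -4 + O$)
$K{\left(a,U \right)} = U \left(- 3 a - 2 U\right)$ ($K{\left(a,U \right)} = \left(- 3 \left(U + a\right) + U\right) U = \left(\left(- 3 U - 3 a\right) + U\right) U = \left(- 3 a - 2 U\right) U = U \left(- 3 a - 2 U\right)$)
$\left(p{\left(2,-16 \right)} + K{\left(0,F \right)}\right) - 300 = \left(\left(-4 - 16\right) - - 8 \left(2 \left(-8\right) + 3 \cdot 0\right)\right) - 300 = \left(-20 - - 8 \left(-16 + 0\right)\right) - 300 = \left(-20 - \left(-8\right) \left(-16\right)\right) - 300 = \left(-20 - 128\right) - 300 = -148 - 300 = -448$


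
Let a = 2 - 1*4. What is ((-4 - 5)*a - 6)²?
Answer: 144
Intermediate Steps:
a = -2 (a = 2 - 4 = -2)
((-4 - 5)*a - 6)² = ((-4 - 5)*(-2) - 6)² = (-9*(-2) - 6)² = (18 - 6)² = 12² = 144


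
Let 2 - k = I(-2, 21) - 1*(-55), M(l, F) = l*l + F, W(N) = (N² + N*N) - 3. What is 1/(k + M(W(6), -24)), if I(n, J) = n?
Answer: 1/4686 ≈ 0.00021340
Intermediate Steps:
W(N) = -3 + 2*N² (W(N) = (N² + N²) - 3 = 2*N² - 3 = -3 + 2*N²)
M(l, F) = F + l² (M(l, F) = l² + F = F + l²)
k = -51 (k = 2 - (-2 - 1*(-55)) = 2 - (-2 + 55) = 2 - 1*53 = 2 - 53 = -51)
1/(k + M(W(6), -24)) = 1/(-51 + (-24 + (-3 + 2*6²)²)) = 1/(-51 + (-24 + (-3 + 2*36)²)) = 1/(-51 + (-24 + (-3 + 72)²)) = 1/(-51 + (-24 + 69²)) = 1/(-51 + (-24 + 4761)) = 1/(-51 + 4737) = 1/4686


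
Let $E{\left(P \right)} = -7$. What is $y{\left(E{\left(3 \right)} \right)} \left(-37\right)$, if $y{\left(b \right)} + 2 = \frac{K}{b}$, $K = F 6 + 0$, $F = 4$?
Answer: $\frac{1406}{7} \approx 200.86$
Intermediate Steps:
$K = 24$ ($K = 4 \cdot 6 + 0 = 24 + 0 = 24$)
$y{\left(b \right)} = -2 + \frac{24}{b}$
$y{\left(E{\left(3 \right)} \right)} \left(-37\right) = \left(-2 + \frac{24}{-7}\right) \left(-37\right) = \left(-2 + 24 \left(- \frac{1}{7}\right)\right) \left(-37\right) = \left(-2 - \frac{24}{7}\right) \left(-37\right) = \left(- \frac{38}{7}\right) \left(-37\right) = \frac{1406}{7}$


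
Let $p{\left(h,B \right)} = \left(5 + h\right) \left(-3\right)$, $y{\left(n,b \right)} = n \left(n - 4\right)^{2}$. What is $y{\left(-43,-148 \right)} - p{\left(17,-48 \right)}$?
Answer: $-94921$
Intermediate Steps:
$y{\left(n,b \right)} = n \left(-4 + n\right)^{2}$
$p{\left(h,B \right)} = -15 - 3 h$
$y{\left(-43,-148 \right)} - p{\left(17,-48 \right)} = - 43 \left(-4 - 43\right)^{2} - \left(-15 - 51\right) = - 43 \left(-47\right)^{2} - \left(-15 - 51\right) = \left(-43\right) 2209 - -66 = -94987 + 66 = -94921$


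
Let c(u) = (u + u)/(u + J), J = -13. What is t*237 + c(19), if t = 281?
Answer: 199810/3 ≈ 66603.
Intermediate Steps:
c(u) = 2*u/(-13 + u) (c(u) = (u + u)/(u - 13) = (2*u)/(-13 + u) = 2*u/(-13 + u))
t*237 + c(19) = 281*237 + 2*19/(-13 + 19) = 66597 + 2*19/6 = 66597 + 2*19*(1/6) = 66597 + 19/3 = 199810/3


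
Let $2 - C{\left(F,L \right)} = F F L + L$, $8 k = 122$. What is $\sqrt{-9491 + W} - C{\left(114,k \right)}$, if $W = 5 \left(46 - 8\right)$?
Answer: $\frac{792809}{4} + i \sqrt{9301} \approx 1.982 \cdot 10^{5} + 96.442 i$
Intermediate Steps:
$k = \frac{61}{4}$ ($k = \frac{1}{8} \cdot 122 = \frac{61}{4} \approx 15.25$)
$W = 190$ ($W = 5 \cdot 38 = 190$)
$C{\left(F,L \right)} = 2 - L - L F^{2}$ ($C{\left(F,L \right)} = 2 - \left(F F L + L\right) = 2 - \left(F^{2} L + L\right) = 2 - \left(L F^{2} + L\right) = 2 - \left(L + L F^{2}\right) = 2 - L - L F^{2}$)
$\sqrt{-9491 + W} - C{\left(114,k \right)} = \sqrt{-9491 + 190} - \left(2 - \frac{61}{4} - \frac{61 \cdot 114^{2}}{4}\right) = \sqrt{-9301} - \left(2 - \frac{61}{4} - \frac{61}{4} \cdot 12996\right) = i \sqrt{9301} - \left(2 - \frac{61}{4} - 198189\right) = i \sqrt{9301} - - \frac{792809}{4} = i \sqrt{9301} + \frac{792809}{4} = \frac{792809}{4} + i \sqrt{9301}$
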